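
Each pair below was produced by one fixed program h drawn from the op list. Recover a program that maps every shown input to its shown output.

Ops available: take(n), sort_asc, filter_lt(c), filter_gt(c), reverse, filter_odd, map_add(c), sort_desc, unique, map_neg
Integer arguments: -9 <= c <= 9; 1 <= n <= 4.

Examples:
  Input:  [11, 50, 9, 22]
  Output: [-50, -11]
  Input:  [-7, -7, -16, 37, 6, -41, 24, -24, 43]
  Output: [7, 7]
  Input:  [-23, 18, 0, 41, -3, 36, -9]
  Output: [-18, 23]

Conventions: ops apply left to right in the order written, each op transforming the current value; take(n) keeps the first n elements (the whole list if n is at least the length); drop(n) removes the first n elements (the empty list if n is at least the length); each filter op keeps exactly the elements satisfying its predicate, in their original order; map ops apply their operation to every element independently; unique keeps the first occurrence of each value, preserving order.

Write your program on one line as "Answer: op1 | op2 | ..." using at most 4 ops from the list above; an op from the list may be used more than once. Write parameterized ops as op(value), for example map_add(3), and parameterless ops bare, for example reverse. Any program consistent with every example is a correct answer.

map_neg | take(2) | sort_asc

Check, running the answer program on each example:
  [11, 50, 9, 22] -> [-11, -50, -9, -22] -> [-11, -50] -> [-50, -11]
  [-7, -7, -16, 37, 6, -41, 24, -24, 43] -> [7, 7, 16, -37, -6, 41, -24, 24, -43] -> [7, 7] -> [7, 7]
  [-23, 18, 0, 41, -3, 36, -9] -> [23, -18, 0, -41, 3, -36, 9] -> [23, -18] -> [-18, 23]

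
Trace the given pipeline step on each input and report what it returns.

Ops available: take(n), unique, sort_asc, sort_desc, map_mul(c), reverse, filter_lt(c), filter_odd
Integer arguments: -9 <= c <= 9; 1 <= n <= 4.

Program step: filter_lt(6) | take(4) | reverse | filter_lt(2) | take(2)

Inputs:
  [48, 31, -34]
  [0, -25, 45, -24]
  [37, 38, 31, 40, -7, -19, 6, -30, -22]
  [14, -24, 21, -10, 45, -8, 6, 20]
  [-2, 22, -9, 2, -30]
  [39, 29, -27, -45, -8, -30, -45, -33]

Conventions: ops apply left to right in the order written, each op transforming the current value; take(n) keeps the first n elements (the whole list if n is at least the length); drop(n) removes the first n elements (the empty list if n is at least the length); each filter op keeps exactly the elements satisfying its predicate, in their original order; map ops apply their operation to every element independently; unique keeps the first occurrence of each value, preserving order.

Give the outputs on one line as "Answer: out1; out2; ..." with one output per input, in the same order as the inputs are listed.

Execution, op by op:
  [48, 31, -34] -> [-34] -> [-34] -> [-34] -> [-34] -> [-34]
  [0, -25, 45, -24] -> [0, -25, -24] -> [0, -25, -24] -> [-24, -25, 0] -> [-24, -25, 0] -> [-24, -25]
  [37, 38, 31, 40, -7, -19, 6, -30, -22] -> [-7, -19, -30, -22] -> [-7, -19, -30, -22] -> [-22, -30, -19, -7] -> [-22, -30, -19, -7] -> [-22, -30]
  [14, -24, 21, -10, 45, -8, 6, 20] -> [-24, -10, -8] -> [-24, -10, -8] -> [-8, -10, -24] -> [-8, -10, -24] -> [-8, -10]
  [-2, 22, -9, 2, -30] -> [-2, -9, 2, -30] -> [-2, -9, 2, -30] -> [-30, 2, -9, -2] -> [-30, -9, -2] -> [-30, -9]
  [39, 29, -27, -45, -8, -30, -45, -33] -> [-27, -45, -8, -30, -45, -33] -> [-27, -45, -8, -30] -> [-30, -8, -45, -27] -> [-30, -8, -45, -27] -> [-30, -8]

[-34]; [-24, -25]; [-22, -30]; [-8, -10]; [-30, -9]; [-30, -8]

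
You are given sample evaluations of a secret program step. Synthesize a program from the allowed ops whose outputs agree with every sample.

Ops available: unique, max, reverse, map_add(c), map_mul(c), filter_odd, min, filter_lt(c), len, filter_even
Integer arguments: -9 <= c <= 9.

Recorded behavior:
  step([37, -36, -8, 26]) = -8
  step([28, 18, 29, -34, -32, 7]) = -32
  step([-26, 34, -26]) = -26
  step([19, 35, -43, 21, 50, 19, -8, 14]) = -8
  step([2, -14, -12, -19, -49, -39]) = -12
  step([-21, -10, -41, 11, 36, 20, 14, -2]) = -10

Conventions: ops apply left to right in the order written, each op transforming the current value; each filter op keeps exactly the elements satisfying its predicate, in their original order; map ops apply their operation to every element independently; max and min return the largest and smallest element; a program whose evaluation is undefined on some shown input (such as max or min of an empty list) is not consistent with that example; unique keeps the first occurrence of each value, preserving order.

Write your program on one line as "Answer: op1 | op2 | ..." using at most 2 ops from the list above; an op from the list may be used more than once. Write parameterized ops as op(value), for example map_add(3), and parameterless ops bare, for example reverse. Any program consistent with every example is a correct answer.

filter_lt(-6) | max

Check, running the answer program on each example:
  [37, -36, -8, 26] -> [-36, -8] -> -8
  [28, 18, 29, -34, -32, 7] -> [-34, -32] -> -32
  [-26, 34, -26] -> [-26, -26] -> -26
  [19, 35, -43, 21, 50, 19, -8, 14] -> [-43, -8] -> -8
  [2, -14, -12, -19, -49, -39] -> [-14, -12, -19, -49, -39] -> -12
  [-21, -10, -41, 11, 36, 20, 14, -2] -> [-21, -10, -41] -> -10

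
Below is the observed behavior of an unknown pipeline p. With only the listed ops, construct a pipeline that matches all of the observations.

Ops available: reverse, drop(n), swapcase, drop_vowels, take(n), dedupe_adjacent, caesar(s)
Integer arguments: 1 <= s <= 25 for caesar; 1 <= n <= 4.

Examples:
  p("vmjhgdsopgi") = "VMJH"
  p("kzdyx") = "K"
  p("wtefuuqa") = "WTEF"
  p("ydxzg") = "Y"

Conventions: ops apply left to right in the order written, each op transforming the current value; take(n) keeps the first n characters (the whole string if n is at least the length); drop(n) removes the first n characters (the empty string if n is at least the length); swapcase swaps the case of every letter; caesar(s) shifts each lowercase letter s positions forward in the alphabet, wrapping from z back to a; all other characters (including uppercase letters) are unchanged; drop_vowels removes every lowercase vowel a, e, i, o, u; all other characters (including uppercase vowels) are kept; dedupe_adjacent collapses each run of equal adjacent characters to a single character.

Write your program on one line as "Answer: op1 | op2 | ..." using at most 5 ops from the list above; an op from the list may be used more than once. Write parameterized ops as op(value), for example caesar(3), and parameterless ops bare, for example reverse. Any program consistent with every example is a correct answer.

swapcase | reverse | drop(4) | reverse | take(4)

Check, running the answer program on each example:
  "vmjhgdsopgi" -> "VMJHGDSOPGI" -> "IGPOSDGHJMV" -> "SDGHJMV" -> "VMJHGDS" -> "VMJH"
  "kzdyx" -> "KZDYX" -> "XYDZK" -> "K" -> "K" -> "K"
  "wtefuuqa" -> "WTEFUUQA" -> "AQUUFETW" -> "FETW" -> "WTEF" -> "WTEF"
  "ydxzg" -> "YDXZG" -> "GZXDY" -> "Y" -> "Y" -> "Y"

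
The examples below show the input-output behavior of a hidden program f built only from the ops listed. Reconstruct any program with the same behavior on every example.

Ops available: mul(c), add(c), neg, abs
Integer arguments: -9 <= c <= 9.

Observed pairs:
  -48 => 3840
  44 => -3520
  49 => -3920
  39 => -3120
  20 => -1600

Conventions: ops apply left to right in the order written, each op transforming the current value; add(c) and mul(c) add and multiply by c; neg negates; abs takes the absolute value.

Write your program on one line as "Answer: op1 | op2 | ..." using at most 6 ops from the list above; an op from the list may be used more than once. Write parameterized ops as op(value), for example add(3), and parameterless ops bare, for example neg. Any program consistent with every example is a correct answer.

neg | mul(2) | mul(-5) | mul(8) | neg

Check, running the answer program on each example:
  -48 -> 48 -> 96 -> -480 -> -3840 -> 3840
  44 -> -44 -> -88 -> 440 -> 3520 -> -3520
  49 -> -49 -> -98 -> 490 -> 3920 -> -3920
  39 -> -39 -> -78 -> 390 -> 3120 -> -3120
  20 -> -20 -> -40 -> 200 -> 1600 -> -1600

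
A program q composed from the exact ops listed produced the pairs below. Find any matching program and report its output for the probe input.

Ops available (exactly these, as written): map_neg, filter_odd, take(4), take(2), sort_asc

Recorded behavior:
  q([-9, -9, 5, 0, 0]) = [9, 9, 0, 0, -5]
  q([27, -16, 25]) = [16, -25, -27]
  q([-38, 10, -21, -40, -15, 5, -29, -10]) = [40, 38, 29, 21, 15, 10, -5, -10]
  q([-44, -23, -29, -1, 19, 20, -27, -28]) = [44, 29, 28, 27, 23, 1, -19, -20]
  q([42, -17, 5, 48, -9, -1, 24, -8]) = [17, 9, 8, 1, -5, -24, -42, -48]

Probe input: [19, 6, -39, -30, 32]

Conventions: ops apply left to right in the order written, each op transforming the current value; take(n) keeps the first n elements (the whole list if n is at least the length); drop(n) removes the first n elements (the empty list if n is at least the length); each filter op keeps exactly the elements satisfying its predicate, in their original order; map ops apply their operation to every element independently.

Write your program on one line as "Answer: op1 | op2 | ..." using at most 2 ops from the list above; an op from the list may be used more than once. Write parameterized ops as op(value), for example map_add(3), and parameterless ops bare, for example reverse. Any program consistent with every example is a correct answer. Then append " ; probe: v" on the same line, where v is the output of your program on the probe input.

sort_asc | map_neg ; probe: [39, 30, -6, -19, -32]

Check, running the answer program on each example:
  [-9, -9, 5, 0, 0] -> [-9, -9, 0, 0, 5] -> [9, 9, 0, 0, -5]
  [27, -16, 25] -> [-16, 25, 27] -> [16, -25, -27]
  [-38, 10, -21, -40, -15, 5, -29, -10] -> [-40, -38, -29, -21, -15, -10, 5, 10] -> [40, 38, 29, 21, 15, 10, -5, -10]
  [-44, -23, -29, -1, 19, 20, -27, -28] -> [-44, -29, -28, -27, -23, -1, 19, 20] -> [44, 29, 28, 27, 23, 1, -19, -20]
  [42, -17, 5, 48, -9, -1, 24, -8] -> [-17, -9, -8, -1, 5, 24, 42, 48] -> [17, 9, 8, 1, -5, -24, -42, -48]
  probe: [19, 6, -39, -30, 32] -> [-39, -30, 6, 19, 32] -> [39, 30, -6, -19, -32]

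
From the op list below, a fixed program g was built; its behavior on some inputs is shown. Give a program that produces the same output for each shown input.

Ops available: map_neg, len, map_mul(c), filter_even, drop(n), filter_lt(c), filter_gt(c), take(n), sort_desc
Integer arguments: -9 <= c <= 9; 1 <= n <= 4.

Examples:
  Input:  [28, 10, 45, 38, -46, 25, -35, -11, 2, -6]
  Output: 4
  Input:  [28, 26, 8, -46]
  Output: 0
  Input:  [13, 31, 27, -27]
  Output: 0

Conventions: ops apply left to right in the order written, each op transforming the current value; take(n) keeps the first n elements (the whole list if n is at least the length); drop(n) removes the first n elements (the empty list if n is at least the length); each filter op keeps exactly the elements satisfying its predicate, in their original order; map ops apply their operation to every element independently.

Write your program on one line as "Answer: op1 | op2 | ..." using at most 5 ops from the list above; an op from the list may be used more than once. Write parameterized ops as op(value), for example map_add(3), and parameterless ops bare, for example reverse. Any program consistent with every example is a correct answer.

drop(4) | map_mul(8) | map_mul(-1) | drop(2) | len

Check, running the answer program on each example:
  [28, 10, 45, 38, -46, 25, -35, -11, 2, -6] -> [-46, 25, -35, -11, 2, -6] -> [-368, 200, -280, -88, 16, -48] -> [368, -200, 280, 88, -16, 48] -> [280, 88, -16, 48] -> 4
  [28, 26, 8, -46] -> [] -> [] -> [] -> [] -> 0
  [13, 31, 27, -27] -> [] -> [] -> [] -> [] -> 0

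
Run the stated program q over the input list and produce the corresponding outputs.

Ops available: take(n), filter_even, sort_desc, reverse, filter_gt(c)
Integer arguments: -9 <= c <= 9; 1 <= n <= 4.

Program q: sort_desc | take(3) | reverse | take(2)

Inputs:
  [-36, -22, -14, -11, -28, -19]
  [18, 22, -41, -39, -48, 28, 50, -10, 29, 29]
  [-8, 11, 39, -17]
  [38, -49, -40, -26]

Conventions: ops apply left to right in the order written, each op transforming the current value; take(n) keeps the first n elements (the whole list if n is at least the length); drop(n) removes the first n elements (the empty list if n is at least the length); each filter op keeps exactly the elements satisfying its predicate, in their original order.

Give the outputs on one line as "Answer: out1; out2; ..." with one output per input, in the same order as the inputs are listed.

[-19, -14]; [29, 29]; [-8, 11]; [-40, -26]

Execution, op by op:
  [-36, -22, -14, -11, -28, -19] -> [-11, -14, -19, -22, -28, -36] -> [-11, -14, -19] -> [-19, -14, -11] -> [-19, -14]
  [18, 22, -41, -39, -48, 28, 50, -10, 29, 29] -> [50, 29, 29, 28, 22, 18, -10, -39, -41, -48] -> [50, 29, 29] -> [29, 29, 50] -> [29, 29]
  [-8, 11, 39, -17] -> [39, 11, -8, -17] -> [39, 11, -8] -> [-8, 11, 39] -> [-8, 11]
  [38, -49, -40, -26] -> [38, -26, -40, -49] -> [38, -26, -40] -> [-40, -26, 38] -> [-40, -26]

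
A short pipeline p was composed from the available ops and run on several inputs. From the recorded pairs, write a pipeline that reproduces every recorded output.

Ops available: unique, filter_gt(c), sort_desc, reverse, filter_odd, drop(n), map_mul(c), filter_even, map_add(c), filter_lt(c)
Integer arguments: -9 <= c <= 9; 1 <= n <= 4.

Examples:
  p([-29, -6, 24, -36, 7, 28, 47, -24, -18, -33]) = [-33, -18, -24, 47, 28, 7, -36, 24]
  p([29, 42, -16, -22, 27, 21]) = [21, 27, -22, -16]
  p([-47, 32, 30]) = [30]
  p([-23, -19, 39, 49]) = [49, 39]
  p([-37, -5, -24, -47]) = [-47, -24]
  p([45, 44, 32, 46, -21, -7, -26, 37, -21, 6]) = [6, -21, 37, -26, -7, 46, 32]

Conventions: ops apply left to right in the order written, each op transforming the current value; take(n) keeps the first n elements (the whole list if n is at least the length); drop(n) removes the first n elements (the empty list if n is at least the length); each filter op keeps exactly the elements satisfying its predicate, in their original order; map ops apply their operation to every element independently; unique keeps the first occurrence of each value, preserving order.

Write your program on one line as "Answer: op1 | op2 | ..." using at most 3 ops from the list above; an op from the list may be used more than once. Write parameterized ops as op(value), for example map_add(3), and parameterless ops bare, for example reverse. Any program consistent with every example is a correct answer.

drop(2) | reverse | unique

Check, running the answer program on each example:
  [-29, -6, 24, -36, 7, 28, 47, -24, -18, -33] -> [24, -36, 7, 28, 47, -24, -18, -33] -> [-33, -18, -24, 47, 28, 7, -36, 24] -> [-33, -18, -24, 47, 28, 7, -36, 24]
  [29, 42, -16, -22, 27, 21] -> [-16, -22, 27, 21] -> [21, 27, -22, -16] -> [21, 27, -22, -16]
  [-47, 32, 30] -> [30] -> [30] -> [30]
  [-23, -19, 39, 49] -> [39, 49] -> [49, 39] -> [49, 39]
  [-37, -5, -24, -47] -> [-24, -47] -> [-47, -24] -> [-47, -24]
  [45, 44, 32, 46, -21, -7, -26, 37, -21, 6] -> [32, 46, -21, -7, -26, 37, -21, 6] -> [6, -21, 37, -26, -7, -21, 46, 32] -> [6, -21, 37, -26, -7, 46, 32]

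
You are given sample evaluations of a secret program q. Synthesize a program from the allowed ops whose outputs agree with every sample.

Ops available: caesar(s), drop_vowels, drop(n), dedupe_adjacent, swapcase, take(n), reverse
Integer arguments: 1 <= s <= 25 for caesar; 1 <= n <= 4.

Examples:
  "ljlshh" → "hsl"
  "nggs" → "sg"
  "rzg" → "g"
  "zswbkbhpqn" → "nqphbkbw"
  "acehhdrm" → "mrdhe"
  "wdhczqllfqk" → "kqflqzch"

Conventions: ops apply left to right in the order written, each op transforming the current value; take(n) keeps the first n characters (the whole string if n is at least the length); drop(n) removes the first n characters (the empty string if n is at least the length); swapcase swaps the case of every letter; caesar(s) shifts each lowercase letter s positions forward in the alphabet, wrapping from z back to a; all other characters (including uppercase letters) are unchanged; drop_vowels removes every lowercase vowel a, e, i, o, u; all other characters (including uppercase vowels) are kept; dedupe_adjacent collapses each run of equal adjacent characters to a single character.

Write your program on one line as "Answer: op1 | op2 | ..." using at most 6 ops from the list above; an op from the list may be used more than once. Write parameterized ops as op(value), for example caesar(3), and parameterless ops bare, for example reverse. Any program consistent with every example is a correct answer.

drop(2) | reverse | swapcase | dedupe_adjacent | swapcase

Check, running the answer program on each example:
  "ljlshh" -> "lshh" -> "hhsl" -> "HHSL" -> "HSL" -> "hsl"
  "nggs" -> "gs" -> "sg" -> "SG" -> "SG" -> "sg"
  "rzg" -> "g" -> "g" -> "G" -> "G" -> "g"
  "zswbkbhpqn" -> "wbkbhpqn" -> "nqphbkbw" -> "NQPHBKBW" -> "NQPHBKBW" -> "nqphbkbw"
  "acehhdrm" -> "ehhdrm" -> "mrdhhe" -> "MRDHHE" -> "MRDHE" -> "mrdhe"
  "wdhczqllfqk" -> "hczqllfqk" -> "kqfllqzch" -> "KQFLLQZCH" -> "KQFLQZCH" -> "kqflqzch"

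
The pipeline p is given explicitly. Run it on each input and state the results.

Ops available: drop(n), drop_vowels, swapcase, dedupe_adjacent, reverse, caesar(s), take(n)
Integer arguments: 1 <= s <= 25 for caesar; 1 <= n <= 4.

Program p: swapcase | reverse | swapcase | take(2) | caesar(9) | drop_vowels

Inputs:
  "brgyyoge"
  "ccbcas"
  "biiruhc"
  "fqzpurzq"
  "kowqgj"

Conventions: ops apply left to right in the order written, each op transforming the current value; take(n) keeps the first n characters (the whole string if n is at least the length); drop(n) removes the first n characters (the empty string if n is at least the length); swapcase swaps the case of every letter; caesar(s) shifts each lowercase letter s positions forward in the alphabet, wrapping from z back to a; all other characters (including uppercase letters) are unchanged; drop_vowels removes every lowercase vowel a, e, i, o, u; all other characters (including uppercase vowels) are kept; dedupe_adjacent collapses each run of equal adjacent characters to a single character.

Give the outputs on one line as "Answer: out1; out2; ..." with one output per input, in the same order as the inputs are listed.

"np"; "bj"; "lq"; "z"; "sp"

Execution, op by op:
  "brgyyoge" -> "BRGYYOGE" -> "EGOYYGRB" -> "egoyygrb" -> "eg" -> "np" -> "np"
  "ccbcas" -> "CCBCAS" -> "SACBCC" -> "sacbcc" -> "sa" -> "bj" -> "bj"
  "biiruhc" -> "BIIRUHC" -> "CHURIIB" -> "churiib" -> "ch" -> "lq" -> "lq"
  "fqzpurzq" -> "FQZPURZQ" -> "QZRUPZQF" -> "qzrupzqf" -> "qz" -> "zi" -> "z"
  "kowqgj" -> "KOWQGJ" -> "JGQWOK" -> "jgqwok" -> "jg" -> "sp" -> "sp"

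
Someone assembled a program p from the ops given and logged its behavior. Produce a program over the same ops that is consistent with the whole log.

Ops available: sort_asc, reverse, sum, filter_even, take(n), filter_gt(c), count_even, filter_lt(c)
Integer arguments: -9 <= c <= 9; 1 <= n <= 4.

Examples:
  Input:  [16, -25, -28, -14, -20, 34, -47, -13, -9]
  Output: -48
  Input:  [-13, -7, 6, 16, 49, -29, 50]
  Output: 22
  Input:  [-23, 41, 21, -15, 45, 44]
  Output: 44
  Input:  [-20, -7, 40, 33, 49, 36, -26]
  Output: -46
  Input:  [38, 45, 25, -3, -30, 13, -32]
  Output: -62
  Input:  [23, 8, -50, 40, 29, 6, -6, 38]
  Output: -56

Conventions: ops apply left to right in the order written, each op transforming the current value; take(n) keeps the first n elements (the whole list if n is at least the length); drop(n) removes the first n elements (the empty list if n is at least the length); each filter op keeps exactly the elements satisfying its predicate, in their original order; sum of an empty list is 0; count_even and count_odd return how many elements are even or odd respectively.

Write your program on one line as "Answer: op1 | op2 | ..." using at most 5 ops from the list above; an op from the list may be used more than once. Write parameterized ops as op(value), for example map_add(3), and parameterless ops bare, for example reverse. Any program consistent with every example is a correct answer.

reverse | filter_even | sort_asc | take(2) | sum

Check, running the answer program on each example:
  [16, -25, -28, -14, -20, 34, -47, -13, -9] -> [-9, -13, -47, 34, -20, -14, -28, -25, 16] -> [34, -20, -14, -28, 16] -> [-28, -20, -14, 16, 34] -> [-28, -20] -> -48
  [-13, -7, 6, 16, 49, -29, 50] -> [50, -29, 49, 16, 6, -7, -13] -> [50, 16, 6] -> [6, 16, 50] -> [6, 16] -> 22
  [-23, 41, 21, -15, 45, 44] -> [44, 45, -15, 21, 41, -23] -> [44] -> [44] -> [44] -> 44
  [-20, -7, 40, 33, 49, 36, -26] -> [-26, 36, 49, 33, 40, -7, -20] -> [-26, 36, 40, -20] -> [-26, -20, 36, 40] -> [-26, -20] -> -46
  [38, 45, 25, -3, -30, 13, -32] -> [-32, 13, -30, -3, 25, 45, 38] -> [-32, -30, 38] -> [-32, -30, 38] -> [-32, -30] -> -62
  [23, 8, -50, 40, 29, 6, -6, 38] -> [38, -6, 6, 29, 40, -50, 8, 23] -> [38, -6, 6, 40, -50, 8] -> [-50, -6, 6, 8, 38, 40] -> [-50, -6] -> -56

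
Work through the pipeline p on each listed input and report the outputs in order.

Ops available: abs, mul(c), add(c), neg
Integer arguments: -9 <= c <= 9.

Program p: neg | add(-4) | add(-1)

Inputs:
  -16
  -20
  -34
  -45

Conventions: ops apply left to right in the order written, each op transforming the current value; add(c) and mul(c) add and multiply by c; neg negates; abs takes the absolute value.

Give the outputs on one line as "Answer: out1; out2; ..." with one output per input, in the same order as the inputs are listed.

11; 15; 29; 40

Execution, op by op:
  -16 -> 16 -> 12 -> 11
  -20 -> 20 -> 16 -> 15
  -34 -> 34 -> 30 -> 29
  -45 -> 45 -> 41 -> 40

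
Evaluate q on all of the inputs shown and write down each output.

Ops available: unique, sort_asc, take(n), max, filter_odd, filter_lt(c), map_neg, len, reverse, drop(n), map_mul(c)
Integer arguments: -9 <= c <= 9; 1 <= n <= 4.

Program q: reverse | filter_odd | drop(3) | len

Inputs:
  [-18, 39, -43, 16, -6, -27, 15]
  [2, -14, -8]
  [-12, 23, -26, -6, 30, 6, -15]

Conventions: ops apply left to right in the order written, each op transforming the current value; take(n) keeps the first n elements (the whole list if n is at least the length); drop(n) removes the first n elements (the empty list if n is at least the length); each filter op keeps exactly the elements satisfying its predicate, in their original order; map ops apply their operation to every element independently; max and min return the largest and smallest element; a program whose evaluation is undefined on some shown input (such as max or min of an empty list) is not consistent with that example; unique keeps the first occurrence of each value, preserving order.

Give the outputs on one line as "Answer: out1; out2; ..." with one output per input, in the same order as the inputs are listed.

Execution, op by op:
  [-18, 39, -43, 16, -6, -27, 15] -> [15, -27, -6, 16, -43, 39, -18] -> [15, -27, -43, 39] -> [39] -> 1
  [2, -14, -8] -> [-8, -14, 2] -> [] -> [] -> 0
  [-12, 23, -26, -6, 30, 6, -15] -> [-15, 6, 30, -6, -26, 23, -12] -> [-15, 23] -> [] -> 0

1; 0; 0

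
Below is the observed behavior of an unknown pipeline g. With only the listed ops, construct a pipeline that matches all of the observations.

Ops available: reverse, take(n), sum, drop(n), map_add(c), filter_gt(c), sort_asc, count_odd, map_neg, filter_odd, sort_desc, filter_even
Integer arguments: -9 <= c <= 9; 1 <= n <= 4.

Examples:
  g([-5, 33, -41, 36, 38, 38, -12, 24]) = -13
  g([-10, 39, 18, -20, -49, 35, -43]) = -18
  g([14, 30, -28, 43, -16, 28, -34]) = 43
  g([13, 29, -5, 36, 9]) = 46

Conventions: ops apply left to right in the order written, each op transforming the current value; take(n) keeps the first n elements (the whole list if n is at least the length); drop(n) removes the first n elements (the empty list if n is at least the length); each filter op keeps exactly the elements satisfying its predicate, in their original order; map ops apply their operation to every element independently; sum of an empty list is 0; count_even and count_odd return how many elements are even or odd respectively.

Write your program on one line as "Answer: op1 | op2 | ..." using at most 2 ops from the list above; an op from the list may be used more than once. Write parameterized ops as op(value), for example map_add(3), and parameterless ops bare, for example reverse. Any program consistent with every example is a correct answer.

filter_odd | sum

Check, running the answer program on each example:
  [-5, 33, -41, 36, 38, 38, -12, 24] -> [-5, 33, -41] -> -13
  [-10, 39, 18, -20, -49, 35, -43] -> [39, -49, 35, -43] -> -18
  [14, 30, -28, 43, -16, 28, -34] -> [43] -> 43
  [13, 29, -5, 36, 9] -> [13, 29, -5, 9] -> 46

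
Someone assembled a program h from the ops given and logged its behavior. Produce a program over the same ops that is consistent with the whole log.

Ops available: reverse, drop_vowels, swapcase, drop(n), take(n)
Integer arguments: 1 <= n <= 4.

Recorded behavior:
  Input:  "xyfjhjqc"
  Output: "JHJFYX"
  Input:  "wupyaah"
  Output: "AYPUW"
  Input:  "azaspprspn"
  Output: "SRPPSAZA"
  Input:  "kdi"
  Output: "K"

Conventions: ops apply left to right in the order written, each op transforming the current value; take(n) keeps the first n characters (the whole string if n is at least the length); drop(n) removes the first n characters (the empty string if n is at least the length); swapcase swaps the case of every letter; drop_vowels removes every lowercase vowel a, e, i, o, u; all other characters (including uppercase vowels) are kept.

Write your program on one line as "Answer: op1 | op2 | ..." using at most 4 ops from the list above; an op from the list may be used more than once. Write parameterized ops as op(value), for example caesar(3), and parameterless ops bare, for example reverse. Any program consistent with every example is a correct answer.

swapcase | reverse | drop(2)

Check, running the answer program on each example:
  "xyfjhjqc" -> "XYFJHJQC" -> "CQJHJFYX" -> "JHJFYX"
  "wupyaah" -> "WUPYAAH" -> "HAAYPUW" -> "AYPUW"
  "azaspprspn" -> "AZASPPRSPN" -> "NPSRPPSAZA" -> "SRPPSAZA"
  "kdi" -> "KDI" -> "IDK" -> "K"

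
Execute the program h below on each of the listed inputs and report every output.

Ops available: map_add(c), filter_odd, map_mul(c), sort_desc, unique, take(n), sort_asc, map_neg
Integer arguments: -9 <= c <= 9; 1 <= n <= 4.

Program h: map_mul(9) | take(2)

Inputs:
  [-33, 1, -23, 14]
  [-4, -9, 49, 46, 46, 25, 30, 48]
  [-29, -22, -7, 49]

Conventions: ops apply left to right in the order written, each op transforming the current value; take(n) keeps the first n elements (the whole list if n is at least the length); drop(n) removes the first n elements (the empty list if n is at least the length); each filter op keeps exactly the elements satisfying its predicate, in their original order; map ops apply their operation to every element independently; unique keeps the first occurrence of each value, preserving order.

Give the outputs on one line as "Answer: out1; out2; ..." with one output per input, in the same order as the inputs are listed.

Execution, op by op:
  [-33, 1, -23, 14] -> [-297, 9, -207, 126] -> [-297, 9]
  [-4, -9, 49, 46, 46, 25, 30, 48] -> [-36, -81, 441, 414, 414, 225, 270, 432] -> [-36, -81]
  [-29, -22, -7, 49] -> [-261, -198, -63, 441] -> [-261, -198]

[-297, 9]; [-36, -81]; [-261, -198]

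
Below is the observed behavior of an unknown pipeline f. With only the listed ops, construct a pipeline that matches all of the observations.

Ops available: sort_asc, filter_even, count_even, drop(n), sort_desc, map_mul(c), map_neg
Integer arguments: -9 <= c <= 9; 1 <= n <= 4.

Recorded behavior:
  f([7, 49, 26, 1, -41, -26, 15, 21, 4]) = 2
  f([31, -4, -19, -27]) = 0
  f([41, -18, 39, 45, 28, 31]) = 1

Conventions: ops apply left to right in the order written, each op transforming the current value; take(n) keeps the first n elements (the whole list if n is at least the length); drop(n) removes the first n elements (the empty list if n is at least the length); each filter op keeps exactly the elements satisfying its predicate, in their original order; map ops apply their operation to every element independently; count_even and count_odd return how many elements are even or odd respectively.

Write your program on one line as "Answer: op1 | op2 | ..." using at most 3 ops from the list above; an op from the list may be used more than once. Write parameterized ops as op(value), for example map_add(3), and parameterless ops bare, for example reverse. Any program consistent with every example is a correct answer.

map_mul(-7) | drop(3) | count_even

Check, running the answer program on each example:
  [7, 49, 26, 1, -41, -26, 15, 21, 4] -> [-49, -343, -182, -7, 287, 182, -105, -147, -28] -> [-7, 287, 182, -105, -147, -28] -> 2
  [31, -4, -19, -27] -> [-217, 28, 133, 189] -> [189] -> 0
  [41, -18, 39, 45, 28, 31] -> [-287, 126, -273, -315, -196, -217] -> [-315, -196, -217] -> 1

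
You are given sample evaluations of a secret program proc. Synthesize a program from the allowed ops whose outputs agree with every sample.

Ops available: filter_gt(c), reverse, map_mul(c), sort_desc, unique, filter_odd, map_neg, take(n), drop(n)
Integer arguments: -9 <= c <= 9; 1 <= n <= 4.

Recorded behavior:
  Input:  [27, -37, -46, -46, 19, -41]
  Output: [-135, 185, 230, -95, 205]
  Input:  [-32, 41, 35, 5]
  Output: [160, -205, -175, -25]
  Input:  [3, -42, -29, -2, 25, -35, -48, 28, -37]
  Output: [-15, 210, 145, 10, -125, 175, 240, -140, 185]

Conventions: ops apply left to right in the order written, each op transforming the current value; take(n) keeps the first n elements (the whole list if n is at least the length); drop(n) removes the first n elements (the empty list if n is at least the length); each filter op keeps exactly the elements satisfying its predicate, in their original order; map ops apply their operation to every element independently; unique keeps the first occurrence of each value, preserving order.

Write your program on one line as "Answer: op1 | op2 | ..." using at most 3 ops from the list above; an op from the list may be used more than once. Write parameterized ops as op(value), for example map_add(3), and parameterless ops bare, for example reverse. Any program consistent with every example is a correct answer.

map_mul(5) | map_neg | unique

Check, running the answer program on each example:
  [27, -37, -46, -46, 19, -41] -> [135, -185, -230, -230, 95, -205] -> [-135, 185, 230, 230, -95, 205] -> [-135, 185, 230, -95, 205]
  [-32, 41, 35, 5] -> [-160, 205, 175, 25] -> [160, -205, -175, -25] -> [160, -205, -175, -25]
  [3, -42, -29, -2, 25, -35, -48, 28, -37] -> [15, -210, -145, -10, 125, -175, -240, 140, -185] -> [-15, 210, 145, 10, -125, 175, 240, -140, 185] -> [-15, 210, 145, 10, -125, 175, 240, -140, 185]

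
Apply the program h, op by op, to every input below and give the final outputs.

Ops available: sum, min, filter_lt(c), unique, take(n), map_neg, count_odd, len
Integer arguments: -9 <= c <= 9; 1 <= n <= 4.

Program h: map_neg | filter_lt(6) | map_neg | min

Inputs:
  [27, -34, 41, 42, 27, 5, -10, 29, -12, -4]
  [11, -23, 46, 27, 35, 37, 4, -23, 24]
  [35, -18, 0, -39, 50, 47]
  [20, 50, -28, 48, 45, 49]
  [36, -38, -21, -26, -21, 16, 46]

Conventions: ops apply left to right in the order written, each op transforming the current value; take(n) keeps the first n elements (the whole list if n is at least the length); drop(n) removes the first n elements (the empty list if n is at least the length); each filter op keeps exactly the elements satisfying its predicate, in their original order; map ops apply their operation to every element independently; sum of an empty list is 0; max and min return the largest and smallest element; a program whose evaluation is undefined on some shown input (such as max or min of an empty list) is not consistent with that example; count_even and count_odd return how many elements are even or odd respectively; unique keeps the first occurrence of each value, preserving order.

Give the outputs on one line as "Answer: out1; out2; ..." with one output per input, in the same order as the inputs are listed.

-4; 4; 0; 20; 16

Execution, op by op:
  [27, -34, 41, 42, 27, 5, -10, 29, -12, -4] -> [-27, 34, -41, -42, -27, -5, 10, -29, 12, 4] -> [-27, -41, -42, -27, -5, -29, 4] -> [27, 41, 42, 27, 5, 29, -4] -> -4
  [11, -23, 46, 27, 35, 37, 4, -23, 24] -> [-11, 23, -46, -27, -35, -37, -4, 23, -24] -> [-11, -46, -27, -35, -37, -4, -24] -> [11, 46, 27, 35, 37, 4, 24] -> 4
  [35, -18, 0, -39, 50, 47] -> [-35, 18, 0, 39, -50, -47] -> [-35, 0, -50, -47] -> [35, 0, 50, 47] -> 0
  [20, 50, -28, 48, 45, 49] -> [-20, -50, 28, -48, -45, -49] -> [-20, -50, -48, -45, -49] -> [20, 50, 48, 45, 49] -> 20
  [36, -38, -21, -26, -21, 16, 46] -> [-36, 38, 21, 26, 21, -16, -46] -> [-36, -16, -46] -> [36, 16, 46] -> 16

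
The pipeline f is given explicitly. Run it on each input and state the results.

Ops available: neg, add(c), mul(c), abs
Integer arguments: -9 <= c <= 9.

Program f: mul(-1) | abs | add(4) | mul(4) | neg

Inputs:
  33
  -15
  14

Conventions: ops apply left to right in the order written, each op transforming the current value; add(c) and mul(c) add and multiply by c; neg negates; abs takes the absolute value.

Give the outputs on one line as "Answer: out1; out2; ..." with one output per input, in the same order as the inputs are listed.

Execution, op by op:
  33 -> -33 -> 33 -> 37 -> 148 -> -148
  -15 -> 15 -> 15 -> 19 -> 76 -> -76
  14 -> -14 -> 14 -> 18 -> 72 -> -72

-148; -76; -72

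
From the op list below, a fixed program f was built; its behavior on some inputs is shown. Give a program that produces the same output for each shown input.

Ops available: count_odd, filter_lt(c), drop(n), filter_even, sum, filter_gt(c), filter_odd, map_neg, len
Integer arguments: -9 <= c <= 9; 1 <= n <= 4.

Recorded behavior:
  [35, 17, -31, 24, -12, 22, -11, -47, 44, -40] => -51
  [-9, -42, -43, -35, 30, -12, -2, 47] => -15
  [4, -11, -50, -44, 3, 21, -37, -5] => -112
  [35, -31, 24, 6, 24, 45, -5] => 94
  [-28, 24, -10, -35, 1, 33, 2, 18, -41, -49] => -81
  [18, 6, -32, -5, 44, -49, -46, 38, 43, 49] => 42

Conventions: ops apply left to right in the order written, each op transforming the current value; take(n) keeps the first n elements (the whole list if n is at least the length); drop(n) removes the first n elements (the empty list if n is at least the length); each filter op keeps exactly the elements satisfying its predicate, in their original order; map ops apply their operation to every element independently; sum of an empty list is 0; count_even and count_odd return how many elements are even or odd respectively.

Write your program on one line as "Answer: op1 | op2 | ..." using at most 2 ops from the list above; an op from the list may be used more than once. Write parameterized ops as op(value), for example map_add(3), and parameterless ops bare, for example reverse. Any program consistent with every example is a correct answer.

drop(2) | sum

Check, running the answer program on each example:
  [35, 17, -31, 24, -12, 22, -11, -47, 44, -40] -> [-31, 24, -12, 22, -11, -47, 44, -40] -> -51
  [-9, -42, -43, -35, 30, -12, -2, 47] -> [-43, -35, 30, -12, -2, 47] -> -15
  [4, -11, -50, -44, 3, 21, -37, -5] -> [-50, -44, 3, 21, -37, -5] -> -112
  [35, -31, 24, 6, 24, 45, -5] -> [24, 6, 24, 45, -5] -> 94
  [-28, 24, -10, -35, 1, 33, 2, 18, -41, -49] -> [-10, -35, 1, 33, 2, 18, -41, -49] -> -81
  [18, 6, -32, -5, 44, -49, -46, 38, 43, 49] -> [-32, -5, 44, -49, -46, 38, 43, 49] -> 42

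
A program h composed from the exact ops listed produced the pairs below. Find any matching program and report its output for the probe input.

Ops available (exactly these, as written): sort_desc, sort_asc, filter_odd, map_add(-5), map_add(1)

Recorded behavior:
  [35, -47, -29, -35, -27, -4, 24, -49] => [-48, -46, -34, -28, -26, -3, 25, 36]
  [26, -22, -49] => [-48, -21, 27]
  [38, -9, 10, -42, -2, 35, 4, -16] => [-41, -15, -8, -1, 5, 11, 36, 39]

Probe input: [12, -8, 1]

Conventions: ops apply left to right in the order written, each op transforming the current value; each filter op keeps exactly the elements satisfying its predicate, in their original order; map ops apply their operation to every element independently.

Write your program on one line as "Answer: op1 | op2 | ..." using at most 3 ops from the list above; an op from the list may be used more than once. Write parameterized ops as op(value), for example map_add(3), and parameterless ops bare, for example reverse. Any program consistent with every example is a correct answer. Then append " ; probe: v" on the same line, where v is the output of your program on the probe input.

sort_asc | map_add(1) ; probe: [-7, 2, 13]

Check, running the answer program on each example:
  [35, -47, -29, -35, -27, -4, 24, -49] -> [-49, -47, -35, -29, -27, -4, 24, 35] -> [-48, -46, -34, -28, -26, -3, 25, 36]
  [26, -22, -49] -> [-49, -22, 26] -> [-48, -21, 27]
  [38, -9, 10, -42, -2, 35, 4, -16] -> [-42, -16, -9, -2, 4, 10, 35, 38] -> [-41, -15, -8, -1, 5, 11, 36, 39]
  probe: [12, -8, 1] -> [-8, 1, 12] -> [-7, 2, 13]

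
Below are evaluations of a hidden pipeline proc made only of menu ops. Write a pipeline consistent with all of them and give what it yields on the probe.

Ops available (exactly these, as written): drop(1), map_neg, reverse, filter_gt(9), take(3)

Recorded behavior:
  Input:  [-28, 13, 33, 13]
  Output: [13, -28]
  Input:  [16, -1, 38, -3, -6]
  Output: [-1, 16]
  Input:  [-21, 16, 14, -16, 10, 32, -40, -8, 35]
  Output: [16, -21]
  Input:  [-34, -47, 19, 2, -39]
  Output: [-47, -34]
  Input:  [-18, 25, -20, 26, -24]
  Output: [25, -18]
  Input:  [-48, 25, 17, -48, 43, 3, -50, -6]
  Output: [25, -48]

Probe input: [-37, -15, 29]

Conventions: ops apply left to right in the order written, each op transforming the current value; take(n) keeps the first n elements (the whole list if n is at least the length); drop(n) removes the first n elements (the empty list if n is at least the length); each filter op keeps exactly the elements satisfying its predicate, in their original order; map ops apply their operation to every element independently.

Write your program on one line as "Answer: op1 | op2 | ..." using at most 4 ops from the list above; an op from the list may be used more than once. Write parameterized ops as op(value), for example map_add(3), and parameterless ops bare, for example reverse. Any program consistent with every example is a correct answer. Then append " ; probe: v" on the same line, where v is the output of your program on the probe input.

take(3) | reverse | drop(1) ; probe: [-15, -37]

Check, running the answer program on each example:
  [-28, 13, 33, 13] -> [-28, 13, 33] -> [33, 13, -28] -> [13, -28]
  [16, -1, 38, -3, -6] -> [16, -1, 38] -> [38, -1, 16] -> [-1, 16]
  [-21, 16, 14, -16, 10, 32, -40, -8, 35] -> [-21, 16, 14] -> [14, 16, -21] -> [16, -21]
  [-34, -47, 19, 2, -39] -> [-34, -47, 19] -> [19, -47, -34] -> [-47, -34]
  [-18, 25, -20, 26, -24] -> [-18, 25, -20] -> [-20, 25, -18] -> [25, -18]
  [-48, 25, 17, -48, 43, 3, -50, -6] -> [-48, 25, 17] -> [17, 25, -48] -> [25, -48]
  probe: [-37, -15, 29] -> [-37, -15, 29] -> [29, -15, -37] -> [-15, -37]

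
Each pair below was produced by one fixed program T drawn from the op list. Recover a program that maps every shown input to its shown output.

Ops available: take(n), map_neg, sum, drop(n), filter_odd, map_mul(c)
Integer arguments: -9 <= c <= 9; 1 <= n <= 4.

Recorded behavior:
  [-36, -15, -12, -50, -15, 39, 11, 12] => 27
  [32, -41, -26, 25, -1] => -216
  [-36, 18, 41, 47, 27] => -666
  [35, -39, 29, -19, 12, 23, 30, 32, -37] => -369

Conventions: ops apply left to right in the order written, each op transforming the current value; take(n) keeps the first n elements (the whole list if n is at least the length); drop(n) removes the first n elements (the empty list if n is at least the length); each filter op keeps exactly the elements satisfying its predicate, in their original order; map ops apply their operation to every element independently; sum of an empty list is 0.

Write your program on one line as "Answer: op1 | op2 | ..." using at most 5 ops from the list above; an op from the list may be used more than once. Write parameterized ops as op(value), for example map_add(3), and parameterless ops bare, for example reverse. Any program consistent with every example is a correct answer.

map_mul(-9) | map_neg | drop(3) | map_neg | sum

Check, running the answer program on each example:
  [-36, -15, -12, -50, -15, 39, 11, 12] -> [324, 135, 108, 450, 135, -351, -99, -108] -> [-324, -135, -108, -450, -135, 351, 99, 108] -> [-450, -135, 351, 99, 108] -> [450, 135, -351, -99, -108] -> 27
  [32, -41, -26, 25, -1] -> [-288, 369, 234, -225, 9] -> [288, -369, -234, 225, -9] -> [225, -9] -> [-225, 9] -> -216
  [-36, 18, 41, 47, 27] -> [324, -162, -369, -423, -243] -> [-324, 162, 369, 423, 243] -> [423, 243] -> [-423, -243] -> -666
  [35, -39, 29, -19, 12, 23, 30, 32, -37] -> [-315, 351, -261, 171, -108, -207, -270, -288, 333] -> [315, -351, 261, -171, 108, 207, 270, 288, -333] -> [-171, 108, 207, 270, 288, -333] -> [171, -108, -207, -270, -288, 333] -> -369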